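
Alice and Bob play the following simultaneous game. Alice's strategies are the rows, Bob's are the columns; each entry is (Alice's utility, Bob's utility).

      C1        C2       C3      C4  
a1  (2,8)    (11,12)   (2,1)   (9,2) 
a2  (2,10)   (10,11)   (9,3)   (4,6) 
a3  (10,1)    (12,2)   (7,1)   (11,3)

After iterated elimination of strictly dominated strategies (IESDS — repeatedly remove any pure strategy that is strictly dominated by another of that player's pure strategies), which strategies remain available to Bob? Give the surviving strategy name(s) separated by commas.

For Alice, a3 strictly dominates a1 on the remaining columns (C1: 10>2, C2: 12>11, C3: 7>2, C4: 11>9); eliminate a1.
Column C1 is eliminated: C2 beats it against every remaining row (a2: 11>10, a3: 2>1).
Column C3 is eliminated: C2 beats it against every remaining row (a2: 11>3, a3: 2>1).
Row a2 is eliminated: a3 beats it against every remaining column (C2: 12>10, C4: 11>4).
For Bob, C4 strictly dominates C2 on the remaining rows (a3: 3>2); eliminate C2.
Among the remaining strategies, none is strictly dominated by another pure strategy of the same player, so the elimination stops.
Surviving strategies — Alice: {a3}; Bob: {C4}.

C4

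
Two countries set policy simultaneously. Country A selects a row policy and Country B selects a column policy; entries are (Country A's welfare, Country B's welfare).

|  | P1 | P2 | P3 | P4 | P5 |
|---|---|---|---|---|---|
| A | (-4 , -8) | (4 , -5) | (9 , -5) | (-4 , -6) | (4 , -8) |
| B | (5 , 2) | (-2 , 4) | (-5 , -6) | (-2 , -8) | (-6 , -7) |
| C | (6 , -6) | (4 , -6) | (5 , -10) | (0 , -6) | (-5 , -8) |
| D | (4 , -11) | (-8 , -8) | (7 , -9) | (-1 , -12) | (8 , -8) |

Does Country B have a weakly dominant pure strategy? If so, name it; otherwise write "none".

P2

P2 vs P1: A: -5>-8, B: 4>2, C: -6=-6, D: -8>-11.
P2 vs P3: A: -5=-5, B: 4>-6, C: -6>-10, D: -8>-9.
P2 vs P4: A: -5>-6, B: 4>-8, C: -6=-6, D: -8>-12.
P2 vs P5: A: -5>-8, B: 4>-7, C: -6>-8, D: -8=-8.
P2 is at least as good as every other strategy against every opponent action, so it is weakly dominant.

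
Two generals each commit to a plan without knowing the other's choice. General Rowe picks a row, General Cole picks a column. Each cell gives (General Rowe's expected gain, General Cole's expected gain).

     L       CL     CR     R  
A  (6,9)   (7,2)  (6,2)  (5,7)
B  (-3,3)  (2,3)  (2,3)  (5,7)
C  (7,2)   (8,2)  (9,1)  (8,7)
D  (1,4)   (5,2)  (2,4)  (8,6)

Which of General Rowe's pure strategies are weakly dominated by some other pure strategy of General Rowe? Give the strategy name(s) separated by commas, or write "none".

A, B, D

A is weakly dominated by C (L: 7>6, CL: 8>7, CR: 9>6, R: 8>5).
B is weakly dominated by A (L: 6>-3, CL: 7>2, CR: 6>2, R: 5=5).
C is not dominated — it holds its own against A at L (7>6); B at L (7>-3); D at L (7>1).
D: dominated, since C does at least as well everywhere (L: 7>1, CL: 8>5, CR: 9>2, R: 8=8).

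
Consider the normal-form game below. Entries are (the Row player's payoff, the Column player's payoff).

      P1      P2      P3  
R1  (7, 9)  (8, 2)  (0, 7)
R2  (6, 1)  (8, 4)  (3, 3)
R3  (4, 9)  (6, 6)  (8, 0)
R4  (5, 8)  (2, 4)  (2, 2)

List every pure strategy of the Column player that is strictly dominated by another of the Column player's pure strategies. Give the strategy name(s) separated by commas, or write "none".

none

Nothing dominates P1: P2 at R1 (9>2); P3 at R1 (9>7).
Nothing dominates P2: P1 at R2 (4>1); P3 at R2 (4>3).
P3: no other strategy beats it everywhere (P1 at R2 (3>1); P2 at R1 (7>2)).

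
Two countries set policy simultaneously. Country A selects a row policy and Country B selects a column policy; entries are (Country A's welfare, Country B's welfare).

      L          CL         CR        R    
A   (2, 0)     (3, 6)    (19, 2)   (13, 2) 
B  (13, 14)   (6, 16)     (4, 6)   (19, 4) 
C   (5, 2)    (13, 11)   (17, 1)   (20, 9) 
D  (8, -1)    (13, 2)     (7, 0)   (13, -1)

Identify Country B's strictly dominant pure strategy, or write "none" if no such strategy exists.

CL vs L: A: 6>0, B: 16>14, C: 11>2, D: 2>-1.
CL vs CR: A: 6>2, B: 16>6, C: 11>1, D: 2>0.
CL vs R: A: 6>2, B: 16>4, C: 11>9, D: 2>-1.
CL strictly beats every other strategy against every opponent action, so it is strictly dominant.

CL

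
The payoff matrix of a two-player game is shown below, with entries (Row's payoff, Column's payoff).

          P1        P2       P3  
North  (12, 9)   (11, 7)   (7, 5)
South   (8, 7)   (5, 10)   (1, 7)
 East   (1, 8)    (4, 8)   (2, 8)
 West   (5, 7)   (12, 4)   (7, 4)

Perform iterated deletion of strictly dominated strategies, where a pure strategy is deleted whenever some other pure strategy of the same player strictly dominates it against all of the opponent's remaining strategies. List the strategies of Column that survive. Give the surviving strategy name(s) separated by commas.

P1

Row South is eliminated: North beats it against every remaining column (P1: 12>8, P2: 11>5, P3: 7>1).
Row's strategy East is strictly dominated by North (P1: 12>1, P2: 11>4, P3: 7>2) and is removed.
Column P2 is eliminated: P1 beats it against every remaining row (North: 9>7, West: 7>4).
For Column, P1 strictly dominates P3 on the remaining rows (North: 9>5, West: 7>4); eliminate P3.
Row's strategy West is strictly dominated by North (P1: 12>5) and is removed.
Among the remaining strategies, none is strictly dominated by another pure strategy of the same player, so the elimination stops.
Surviving strategies — Row: {North}; Column: {P1}.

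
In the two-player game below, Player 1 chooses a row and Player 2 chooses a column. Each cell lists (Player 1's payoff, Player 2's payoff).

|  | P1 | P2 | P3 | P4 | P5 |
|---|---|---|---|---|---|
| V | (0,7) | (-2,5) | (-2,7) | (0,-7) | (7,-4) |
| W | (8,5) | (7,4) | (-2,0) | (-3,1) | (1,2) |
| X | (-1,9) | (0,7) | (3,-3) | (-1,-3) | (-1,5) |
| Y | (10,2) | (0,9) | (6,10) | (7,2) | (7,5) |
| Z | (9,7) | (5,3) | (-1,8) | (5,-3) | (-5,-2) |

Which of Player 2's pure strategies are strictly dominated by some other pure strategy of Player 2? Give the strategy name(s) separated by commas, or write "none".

P4, P5

Nothing dominates P1: P2 at V (7>5); P3 at V (7=7); P4 at V (7>-7); P5 at V (7>-4).
Nothing dominates P2: P1 at Y (9>2); P3 at W (4>0); P4 at V (5>-7); P5 at V (5>-4).
P3: no other strategy beats it everywhere (P1 at V (7=7); P2 at V (7>5); P4 at V (7>-7); P5 at V (7>-4)).
P4: dominated, since P2 does at least as well everywhere (V: 5>-7, W: 4>1, X: 7>-3, Y: 9>2, Z: 3>-3).
P2 strictly dominates P5 — V: 5>-4, W: 4>2, X: 7>5, Y: 9>5, Z: 3>-2.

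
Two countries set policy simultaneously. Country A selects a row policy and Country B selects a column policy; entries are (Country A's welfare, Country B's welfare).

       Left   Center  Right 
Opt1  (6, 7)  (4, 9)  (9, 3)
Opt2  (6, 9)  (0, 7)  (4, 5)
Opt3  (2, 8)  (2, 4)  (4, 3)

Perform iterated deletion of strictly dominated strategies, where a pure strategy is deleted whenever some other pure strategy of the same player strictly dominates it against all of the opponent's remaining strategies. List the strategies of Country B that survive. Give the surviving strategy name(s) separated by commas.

Left, Center

Row Opt3 is eliminated: Opt1 beats it against every remaining column (Left: 6>2, Center: 4>2, Right: 9>4).
Column Right is eliminated: Left beats it against every remaining row (Opt1: 7>3, Opt2: 9>5).
Among the remaining strategies, none is strictly dominated by another pure strategy of the same player, so the elimination stops.
Surviving strategies — Country A: {Opt1, Opt2}; Country B: {Left, Center}.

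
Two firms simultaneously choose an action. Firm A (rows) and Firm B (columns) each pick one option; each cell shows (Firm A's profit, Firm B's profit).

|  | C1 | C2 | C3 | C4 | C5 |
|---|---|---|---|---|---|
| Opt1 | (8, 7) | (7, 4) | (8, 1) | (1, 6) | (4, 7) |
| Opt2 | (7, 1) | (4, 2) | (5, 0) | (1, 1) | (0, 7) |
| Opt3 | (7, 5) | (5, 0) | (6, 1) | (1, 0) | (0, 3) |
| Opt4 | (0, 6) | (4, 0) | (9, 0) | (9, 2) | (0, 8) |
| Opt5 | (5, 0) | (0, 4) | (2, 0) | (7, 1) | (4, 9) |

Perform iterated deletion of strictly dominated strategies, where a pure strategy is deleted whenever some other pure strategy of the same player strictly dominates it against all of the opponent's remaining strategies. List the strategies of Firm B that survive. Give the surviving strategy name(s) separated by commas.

C1, C5

Column C2 is eliminated: C5 beats it against every remaining row (Opt1: 7>4, Opt2: 7>2, Opt3: 3>0, Opt4: 8>0, Opt5: 9>4).
For Firm B, C5 strictly dominates C3 on the remaining rows (Opt1: 7>1, Opt2: 7>0, Opt3: 3>1, Opt4: 8>0, Opt5: 9>0); eliminate C3.
Column C4 is eliminated: C5 beats it against every remaining row (Opt1: 7>6, Opt2: 7>1, Opt3: 3>0, Opt4: 8>2, Opt5: 9>1).
Firm A's strategy Opt2 is strictly dominated by Opt1 (C1: 8>7, C5: 4>0) and is removed.
Firm A's strategy Opt3 is strictly dominated by Opt1 (C1: 8>7, C5: 4>0) and is removed.
Firm A's strategy Opt4 is strictly dominated by Opt1 (C1: 8>0, C5: 4>0) and is removed.
Among the remaining strategies, none is strictly dominated by another pure strategy of the same player, so the elimination stops.
Surviving strategies — Firm A: {Opt1, Opt5}; Firm B: {C1, C5}.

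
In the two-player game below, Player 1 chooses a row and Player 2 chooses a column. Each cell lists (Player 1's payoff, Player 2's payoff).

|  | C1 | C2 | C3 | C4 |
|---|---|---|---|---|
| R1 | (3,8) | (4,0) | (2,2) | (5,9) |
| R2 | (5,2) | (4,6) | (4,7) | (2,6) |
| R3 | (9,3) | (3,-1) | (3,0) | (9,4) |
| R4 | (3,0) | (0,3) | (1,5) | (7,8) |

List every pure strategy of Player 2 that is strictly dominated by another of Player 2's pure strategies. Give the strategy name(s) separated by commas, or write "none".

C1, C2

C1 is strictly dominated by C4 (R1: 9>8, R2: 6>2, R3: 4>3, R4: 8>0).
C3 strictly dominates C2 — R1: 2>0, R2: 7>6, R3: 0>-1, R4: 5>3.
Nothing dominates C3: C1 at R2 (7>2); C2 at R1 (2>0); C4 at R2 (7>6).
C4 is not dominated — it holds its own against C1 at R1 (9>8); C2 at R1 (9>0); C3 at R1 (9>2).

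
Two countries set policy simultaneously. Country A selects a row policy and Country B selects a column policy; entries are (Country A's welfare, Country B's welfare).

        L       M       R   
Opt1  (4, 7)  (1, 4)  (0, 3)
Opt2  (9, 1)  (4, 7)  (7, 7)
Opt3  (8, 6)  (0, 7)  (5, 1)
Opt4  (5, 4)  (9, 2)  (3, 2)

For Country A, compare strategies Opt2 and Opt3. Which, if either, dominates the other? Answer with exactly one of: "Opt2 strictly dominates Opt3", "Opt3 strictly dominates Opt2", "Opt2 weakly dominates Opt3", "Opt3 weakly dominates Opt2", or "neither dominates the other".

Opt2 strictly dominates Opt3

Opt2's payoffs vs Opt3's, by Country B's action — L: 9>8, M: 4>0, R: 7>5.
Every comparison favours Opt2, so Opt2 strictly dominates Opt3.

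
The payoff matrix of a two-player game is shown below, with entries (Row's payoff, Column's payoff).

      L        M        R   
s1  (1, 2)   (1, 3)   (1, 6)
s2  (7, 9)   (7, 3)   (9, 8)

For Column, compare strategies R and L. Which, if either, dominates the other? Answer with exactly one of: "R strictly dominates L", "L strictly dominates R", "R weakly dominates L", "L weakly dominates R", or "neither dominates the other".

R's payoffs vs L's, by Row's action — s1: 6>2, s2: 8<9.
R does better at s1 but worse at s2; neither strategy dominates the other.

neither dominates the other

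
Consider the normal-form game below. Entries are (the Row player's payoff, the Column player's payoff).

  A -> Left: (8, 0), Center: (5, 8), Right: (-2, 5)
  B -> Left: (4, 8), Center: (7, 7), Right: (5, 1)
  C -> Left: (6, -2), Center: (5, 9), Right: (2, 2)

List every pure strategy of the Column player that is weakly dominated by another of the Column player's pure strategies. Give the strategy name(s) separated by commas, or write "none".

Right

Left is not dominated — it holds its own against Center at B (8>7); Right at B (8>1).
Center: no other strategy beats it everywhere (Left at A (8>0); Right at A (8>5)).
Center weakly dominates Right — A: 8>5, B: 7>1, C: 9>2.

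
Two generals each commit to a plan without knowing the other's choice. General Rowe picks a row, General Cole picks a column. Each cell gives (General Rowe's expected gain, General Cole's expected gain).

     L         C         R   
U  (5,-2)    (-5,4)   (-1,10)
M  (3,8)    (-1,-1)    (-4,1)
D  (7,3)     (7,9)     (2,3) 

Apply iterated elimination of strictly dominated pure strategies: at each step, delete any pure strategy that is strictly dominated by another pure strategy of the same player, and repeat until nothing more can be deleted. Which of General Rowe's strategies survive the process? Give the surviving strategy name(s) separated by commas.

D

General Rowe's strategy U is strictly dominated by D (L: 7>5, C: 7>-5, R: 2>-1) and is removed.
For General Rowe, D strictly dominates M on the remaining columns (L: 7>3, C: 7>-1, R: 2>-4); eliminate M.
For General Cole, C strictly dominates L on the remaining rows (D: 9>3); eliminate L.
Column R is eliminated: C beats it against every remaining row (D: 9>3).
Among the remaining strategies, none is strictly dominated by another pure strategy of the same player, so the elimination stops.
Surviving strategies — General Rowe: {D}; General Cole: {C}.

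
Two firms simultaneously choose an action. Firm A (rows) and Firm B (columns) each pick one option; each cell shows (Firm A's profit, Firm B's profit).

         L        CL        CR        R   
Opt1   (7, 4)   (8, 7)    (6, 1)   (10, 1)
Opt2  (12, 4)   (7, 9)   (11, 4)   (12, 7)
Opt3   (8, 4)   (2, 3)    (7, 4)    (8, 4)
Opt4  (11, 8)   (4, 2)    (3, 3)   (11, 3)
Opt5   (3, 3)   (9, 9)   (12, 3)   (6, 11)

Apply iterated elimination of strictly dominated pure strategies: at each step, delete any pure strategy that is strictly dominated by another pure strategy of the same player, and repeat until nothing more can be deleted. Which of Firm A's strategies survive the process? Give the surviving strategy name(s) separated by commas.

Row Opt3 is eliminated: Opt2 beats it against every remaining column (L: 12>8, CL: 7>2, CR: 11>7, R: 12>8).
Firm A's strategy Opt4 is strictly dominated by Opt2 (L: 12>11, CL: 7>4, CR: 11>3, R: 12>11) and is removed.
For Firm B, CL strictly dominates L on the remaining rows (Opt1: 7>4, Opt2: 9>4, Opt5: 9>3); eliminate L.
Column CR is eliminated: CL beats it against every remaining row (Opt1: 7>1, Opt2: 9>4, Opt5: 9>3).
Among the remaining strategies, none is strictly dominated by another pure strategy of the same player, so the elimination stops.
Surviving strategies — Firm A: {Opt1, Opt2, Opt5}; Firm B: {CL, R}.

Opt1, Opt2, Opt5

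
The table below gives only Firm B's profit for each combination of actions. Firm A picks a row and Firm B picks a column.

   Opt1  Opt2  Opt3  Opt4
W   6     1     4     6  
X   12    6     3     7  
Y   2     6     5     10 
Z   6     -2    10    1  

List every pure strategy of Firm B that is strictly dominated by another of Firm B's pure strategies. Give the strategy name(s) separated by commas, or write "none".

Nothing dominates Opt1: Opt2 at W (6>1); Opt3 at W (6>4); Opt4 at W (6=6).
Opt2: dominated, since Opt4 does at least as well everywhere (W: 6>1, X: 7>6, Y: 10>6, Z: 1>-2).
Opt3 is not dominated — it holds its own against Opt1 at Y (5>2); Opt2 at W (4>1); Opt4 at Z (10>1).
Nothing dominates Opt4: Opt1 at W (6=6); Opt2 at W (6>1); Opt3 at W (6>4).

Opt2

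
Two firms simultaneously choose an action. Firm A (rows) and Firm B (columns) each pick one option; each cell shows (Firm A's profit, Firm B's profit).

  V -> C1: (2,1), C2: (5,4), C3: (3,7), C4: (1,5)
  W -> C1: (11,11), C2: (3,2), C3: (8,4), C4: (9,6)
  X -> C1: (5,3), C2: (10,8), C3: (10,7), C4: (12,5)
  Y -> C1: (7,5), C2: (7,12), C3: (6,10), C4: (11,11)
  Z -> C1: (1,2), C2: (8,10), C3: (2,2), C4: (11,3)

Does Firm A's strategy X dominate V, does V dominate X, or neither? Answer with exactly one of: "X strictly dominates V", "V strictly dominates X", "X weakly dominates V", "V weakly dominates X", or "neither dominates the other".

X's payoffs vs V's, by Firm B's action — C1: 5>2, C2: 10>5, C3: 10>3, C4: 12>1.
Every comparison favours X, so X strictly dominates V.

X strictly dominates V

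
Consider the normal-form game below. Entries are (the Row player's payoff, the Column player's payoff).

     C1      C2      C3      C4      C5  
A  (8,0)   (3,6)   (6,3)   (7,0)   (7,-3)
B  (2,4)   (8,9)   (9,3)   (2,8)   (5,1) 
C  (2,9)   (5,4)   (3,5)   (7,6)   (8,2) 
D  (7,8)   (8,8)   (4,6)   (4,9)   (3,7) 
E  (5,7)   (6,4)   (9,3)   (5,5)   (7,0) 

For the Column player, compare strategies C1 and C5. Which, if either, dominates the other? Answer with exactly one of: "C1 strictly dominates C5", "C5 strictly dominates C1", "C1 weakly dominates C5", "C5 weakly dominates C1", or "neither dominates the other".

C1's payoffs vs C5's, by the Row player's action — A: 0>-3, B: 4>1, C: 9>2, D: 8>7, E: 7>0.
C1 gives a strictly higher payoff against each choice by the Row player, so C1 strictly dominates C5.

C1 strictly dominates C5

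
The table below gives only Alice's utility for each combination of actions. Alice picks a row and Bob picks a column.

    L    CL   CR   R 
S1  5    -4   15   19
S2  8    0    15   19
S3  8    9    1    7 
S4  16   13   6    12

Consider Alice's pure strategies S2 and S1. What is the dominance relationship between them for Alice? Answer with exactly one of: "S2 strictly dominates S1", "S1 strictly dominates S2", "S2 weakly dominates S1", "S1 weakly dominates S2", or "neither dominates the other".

S2 weakly dominates S1

Compare S2 to S1 across each choice by Bob: L: 8>5, CL: 0>-4, CR: 15=15, R: 19=19.
S2 is at least as good everywhere and strictly better somewhere (tied only at CR, R), so S2 weakly but not strictly dominates S1.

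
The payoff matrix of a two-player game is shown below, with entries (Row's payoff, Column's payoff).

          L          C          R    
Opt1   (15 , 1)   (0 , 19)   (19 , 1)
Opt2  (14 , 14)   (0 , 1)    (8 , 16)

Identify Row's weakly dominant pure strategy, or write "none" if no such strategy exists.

Opt1

Opt1 vs Opt2: L: 15>14, C: 0=0, R: 19>8.
Opt1 is at least as good as every other strategy against every opponent action, so it is weakly dominant.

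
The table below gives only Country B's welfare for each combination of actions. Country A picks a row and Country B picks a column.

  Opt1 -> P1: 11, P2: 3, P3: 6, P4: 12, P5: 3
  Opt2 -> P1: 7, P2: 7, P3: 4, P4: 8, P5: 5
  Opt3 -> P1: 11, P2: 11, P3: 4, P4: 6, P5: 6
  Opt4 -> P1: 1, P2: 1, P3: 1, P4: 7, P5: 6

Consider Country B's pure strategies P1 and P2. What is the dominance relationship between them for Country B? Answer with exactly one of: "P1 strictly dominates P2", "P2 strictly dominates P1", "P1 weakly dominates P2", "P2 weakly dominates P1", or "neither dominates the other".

Compare P1 to P2 across every action of Country A: Opt1: 11>3, Opt2: 7=7, Opt3: 11=11, Opt4: 1=1.
P1 is at least as good everywhere and strictly better somewhere (tied only at Opt2, Opt3, Opt4), so P1 weakly but not strictly dominates P2.

P1 weakly dominates P2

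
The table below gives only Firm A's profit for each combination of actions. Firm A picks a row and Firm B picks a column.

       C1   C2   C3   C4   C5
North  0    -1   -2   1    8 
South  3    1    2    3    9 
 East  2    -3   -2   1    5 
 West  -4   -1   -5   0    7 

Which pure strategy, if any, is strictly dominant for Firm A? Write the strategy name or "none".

South

South vs North: C1: 3>0, C2: 1>-1, C3: 2>-2, C4: 3>1, C5: 9>8.
South vs East: C1: 3>2, C2: 1>-3, C3: 2>-2, C4: 3>1, C5: 9>5.
South vs West: C1: 3>-4, C2: 1>-1, C3: 2>-5, C4: 3>0, C5: 9>7.
South strictly beats every other strategy against every opponent action, so it is strictly dominant.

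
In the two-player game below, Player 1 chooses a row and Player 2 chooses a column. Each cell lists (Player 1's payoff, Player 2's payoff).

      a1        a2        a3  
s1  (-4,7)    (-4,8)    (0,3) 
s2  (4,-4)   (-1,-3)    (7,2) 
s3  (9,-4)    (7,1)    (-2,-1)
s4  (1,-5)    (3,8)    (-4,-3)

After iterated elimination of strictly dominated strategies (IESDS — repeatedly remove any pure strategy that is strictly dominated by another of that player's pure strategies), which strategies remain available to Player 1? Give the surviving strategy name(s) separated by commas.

Row s1 is eliminated: s2 beats it against every remaining column (a1: 4>-4, a2: -1>-4, a3: 7>0).
Row s4 is eliminated: s3 beats it against every remaining column (a1: 9>1, a2: 7>3, a3: -2>-4).
For Player 2, a2 strictly dominates a1 on the remaining rows (s2: -3>-4, s3: 1>-4); eliminate a1.
Among the remaining strategies, none is strictly dominated by another pure strategy of the same player, so the elimination stops.
Surviving strategies — Player 1: {s2, s3}; Player 2: {a2, a3}.

s2, s3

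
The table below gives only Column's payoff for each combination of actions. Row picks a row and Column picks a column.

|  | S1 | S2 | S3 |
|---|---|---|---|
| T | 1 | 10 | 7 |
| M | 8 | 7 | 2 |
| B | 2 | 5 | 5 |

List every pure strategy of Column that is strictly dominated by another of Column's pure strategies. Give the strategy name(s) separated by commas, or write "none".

S1: no other strategy beats it everywhere (S2 at M (8>7); S3 at M (8>2)).
S2: no other strategy beats it everywhere (S1 at T (10>1); S3 at T (10>7)).
Nothing dominates S3: S1 at T (7>1); S2 at B (5=5).

none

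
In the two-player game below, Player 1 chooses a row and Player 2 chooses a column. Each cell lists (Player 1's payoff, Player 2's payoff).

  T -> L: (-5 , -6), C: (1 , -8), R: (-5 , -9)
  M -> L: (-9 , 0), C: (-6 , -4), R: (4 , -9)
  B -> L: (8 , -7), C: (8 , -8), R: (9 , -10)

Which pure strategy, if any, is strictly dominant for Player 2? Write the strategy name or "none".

L

L vs C: T: -6>-8, M: 0>-4, B: -7>-8.
L vs R: T: -6>-9, M: 0>-9, B: -7>-10.
L strictly beats every other strategy against every opponent action, so it is strictly dominant.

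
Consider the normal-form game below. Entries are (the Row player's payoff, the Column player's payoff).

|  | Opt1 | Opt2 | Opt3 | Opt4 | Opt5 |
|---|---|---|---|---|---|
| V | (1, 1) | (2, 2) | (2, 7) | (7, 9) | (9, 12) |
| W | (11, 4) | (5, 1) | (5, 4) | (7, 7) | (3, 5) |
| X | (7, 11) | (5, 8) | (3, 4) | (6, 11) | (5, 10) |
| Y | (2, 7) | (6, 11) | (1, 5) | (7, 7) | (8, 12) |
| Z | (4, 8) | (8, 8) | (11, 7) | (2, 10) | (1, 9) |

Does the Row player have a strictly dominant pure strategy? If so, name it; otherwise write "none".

none

V fails to dominate W at Opt1 (1<11).
W fails to dominate V at Opt4 (7=7).
X fails to dominate V at Opt4 (6<7).
Y fails to dominate V at Opt3 (1<2).
Z fails to dominate V at Opt4 (2<7).
No single strategy dominates all the others.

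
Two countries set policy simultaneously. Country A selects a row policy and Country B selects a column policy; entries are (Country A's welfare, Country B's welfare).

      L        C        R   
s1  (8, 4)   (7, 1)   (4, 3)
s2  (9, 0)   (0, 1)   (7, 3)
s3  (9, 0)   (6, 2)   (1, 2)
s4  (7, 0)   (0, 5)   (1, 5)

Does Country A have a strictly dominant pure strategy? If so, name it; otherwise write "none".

none

s1 fails to dominate s2 at L (8<9).
s2 fails to dominate s1 at C (0<7).
s3 fails to dominate s1 at C (6<7).
s4 fails to dominate s1 at L (7<8).
No single strategy dominates all the others.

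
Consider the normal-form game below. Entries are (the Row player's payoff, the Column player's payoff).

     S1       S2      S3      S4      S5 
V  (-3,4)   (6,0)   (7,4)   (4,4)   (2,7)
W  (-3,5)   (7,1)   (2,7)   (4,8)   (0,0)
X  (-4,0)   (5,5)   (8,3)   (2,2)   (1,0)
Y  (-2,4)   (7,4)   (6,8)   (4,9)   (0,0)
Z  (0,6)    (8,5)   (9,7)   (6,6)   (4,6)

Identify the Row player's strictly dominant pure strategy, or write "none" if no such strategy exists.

Z

Z vs V: S1: 0>-3, S2: 8>6, S3: 9>7, S4: 6>4, S5: 4>2.
Z vs W: S1: 0>-3, S2: 8>7, S3: 9>2, S4: 6>4, S5: 4>0.
Z vs X: S1: 0>-4, S2: 8>5, S3: 9>8, S4: 6>2, S5: 4>1.
Z vs Y: S1: 0>-2, S2: 8>7, S3: 9>6, S4: 6>4, S5: 4>0.
Z strictly beats every other strategy against every opponent action, so it is strictly dominant.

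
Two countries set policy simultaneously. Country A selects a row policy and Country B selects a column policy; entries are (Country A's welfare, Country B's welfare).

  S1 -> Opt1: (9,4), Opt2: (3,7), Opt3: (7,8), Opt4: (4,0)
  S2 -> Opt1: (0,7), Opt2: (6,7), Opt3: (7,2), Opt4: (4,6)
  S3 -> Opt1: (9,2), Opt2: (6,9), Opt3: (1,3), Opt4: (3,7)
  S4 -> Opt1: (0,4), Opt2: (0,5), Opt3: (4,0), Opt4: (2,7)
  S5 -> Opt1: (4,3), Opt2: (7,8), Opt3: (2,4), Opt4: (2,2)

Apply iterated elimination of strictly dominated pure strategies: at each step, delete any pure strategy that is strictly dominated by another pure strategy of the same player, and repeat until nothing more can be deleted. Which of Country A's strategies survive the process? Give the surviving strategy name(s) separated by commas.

For Country A, S1 strictly dominates S4 on the remaining columns (Opt1: 9>0, Opt2: 3>0, Opt3: 7>4, Opt4: 4>2); eliminate S4.
Column Opt4 is eliminated: Opt2 beats it against every remaining row (S1: 7>0, S2: 7>6, S3: 9>7, S5: 8>2).
Among the remaining strategies, none is strictly dominated by another pure strategy of the same player, so the elimination stops.
Surviving strategies — Country A: {S1, S2, S3, S5}; Country B: {Opt1, Opt2, Opt3}.

S1, S2, S3, S5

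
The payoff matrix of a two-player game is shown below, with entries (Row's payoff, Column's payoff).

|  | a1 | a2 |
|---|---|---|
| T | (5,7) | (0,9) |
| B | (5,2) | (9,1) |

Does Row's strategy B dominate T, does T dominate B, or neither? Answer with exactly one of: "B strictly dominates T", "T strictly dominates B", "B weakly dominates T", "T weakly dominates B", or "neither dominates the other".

B's payoffs vs T's, by Column's action — a1: 5=5, a2: 9>0.
B is at least as good everywhere and strictly better somewhere (tied only at a1), so B weakly but not strictly dominates T.

B weakly dominates T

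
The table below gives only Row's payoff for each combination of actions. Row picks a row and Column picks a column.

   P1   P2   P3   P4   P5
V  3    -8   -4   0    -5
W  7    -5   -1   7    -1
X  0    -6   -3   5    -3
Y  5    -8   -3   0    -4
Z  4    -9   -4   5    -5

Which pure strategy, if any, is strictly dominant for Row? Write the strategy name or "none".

W

W vs V: P1: 7>3, P2: -5>-8, P3: -1>-4, P4: 7>0, P5: -1>-5.
W vs X: P1: 7>0, P2: -5>-6, P3: -1>-3, P4: 7>5, P5: -1>-3.
W vs Y: P1: 7>5, P2: -5>-8, P3: -1>-3, P4: 7>0, P5: -1>-4.
W vs Z: P1: 7>4, P2: -5>-9, P3: -1>-4, P4: 7>5, P5: -1>-5.
W strictly beats every other strategy against every opponent action, so it is strictly dominant.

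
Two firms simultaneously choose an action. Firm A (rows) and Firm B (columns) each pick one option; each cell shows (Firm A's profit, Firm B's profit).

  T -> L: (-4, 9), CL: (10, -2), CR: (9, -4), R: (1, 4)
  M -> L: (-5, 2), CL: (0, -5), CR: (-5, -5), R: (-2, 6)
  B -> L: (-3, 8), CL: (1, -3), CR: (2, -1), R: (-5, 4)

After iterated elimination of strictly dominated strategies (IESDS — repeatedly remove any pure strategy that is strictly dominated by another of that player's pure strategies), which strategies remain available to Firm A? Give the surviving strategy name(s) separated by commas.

B

For Firm A, T strictly dominates M on the remaining columns (L: -4>-5, CL: 10>0, CR: 9>-5, R: 1>-2); eliminate M.
For Firm B, L strictly dominates CL on the remaining rows (T: 9>-2, B: 8>-3); eliminate CL.
Column CR is eliminated: L beats it against every remaining row (T: 9>-4, B: 8>-1).
Column R is eliminated: L beats it against every remaining row (T: 9>4, B: 8>4).
Firm A's strategy T is strictly dominated by B (L: -3>-4) and is removed.
Among the remaining strategies, none is strictly dominated by another pure strategy of the same player, so the elimination stops.
Surviving strategies — Firm A: {B}; Firm B: {L}.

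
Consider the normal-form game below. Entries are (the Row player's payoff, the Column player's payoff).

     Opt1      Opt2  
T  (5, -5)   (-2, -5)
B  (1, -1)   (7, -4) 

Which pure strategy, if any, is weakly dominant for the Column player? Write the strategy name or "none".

Opt1 vs Opt2: T: -5=-5, B: -1>-4.
Opt1 is at least as good as every other strategy against every opponent action, so it is weakly dominant.

Opt1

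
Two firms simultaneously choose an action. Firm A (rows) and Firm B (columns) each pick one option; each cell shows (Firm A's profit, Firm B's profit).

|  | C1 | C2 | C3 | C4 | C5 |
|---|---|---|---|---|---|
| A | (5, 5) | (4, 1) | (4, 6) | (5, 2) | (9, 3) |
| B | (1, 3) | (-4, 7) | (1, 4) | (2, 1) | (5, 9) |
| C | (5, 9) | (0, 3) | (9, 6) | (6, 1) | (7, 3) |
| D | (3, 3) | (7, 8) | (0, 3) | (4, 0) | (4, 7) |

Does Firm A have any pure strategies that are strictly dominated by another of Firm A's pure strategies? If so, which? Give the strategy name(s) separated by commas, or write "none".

A: no other strategy beats it everywhere (B at C1 (5>1); C at C1 (5=5); D at C1 (5>3)).
A strictly dominates B — C1: 5>1, C2: 4>-4, C3: 4>1, C4: 5>2, C5: 9>5.
C is not dominated — it holds its own against A at C1 (5=5); B at C1 (5>1); D at C1 (5>3).
D: no other strategy beats it everywhere (A at C2 (7>4); B at C1 (3>1); C at C2 (7>0)).

B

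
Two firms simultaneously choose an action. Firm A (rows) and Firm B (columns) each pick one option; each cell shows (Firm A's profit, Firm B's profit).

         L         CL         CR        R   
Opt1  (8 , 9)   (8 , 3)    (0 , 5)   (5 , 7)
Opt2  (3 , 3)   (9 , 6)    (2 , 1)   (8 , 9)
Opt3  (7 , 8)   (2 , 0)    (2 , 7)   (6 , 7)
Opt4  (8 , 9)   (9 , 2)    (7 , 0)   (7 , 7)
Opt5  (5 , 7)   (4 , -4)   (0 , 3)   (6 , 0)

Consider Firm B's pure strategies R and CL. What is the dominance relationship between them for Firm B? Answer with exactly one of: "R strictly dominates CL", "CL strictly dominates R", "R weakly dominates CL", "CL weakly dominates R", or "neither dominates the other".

Compare R to CL across each choice by Firm A: Opt1: 7>3, Opt2: 9>6, Opt3: 7>0, Opt4: 7>2, Opt5: 0>-4.
R gives a strictly higher payoff against each choice by Firm A, so R strictly dominates CL.

R strictly dominates CL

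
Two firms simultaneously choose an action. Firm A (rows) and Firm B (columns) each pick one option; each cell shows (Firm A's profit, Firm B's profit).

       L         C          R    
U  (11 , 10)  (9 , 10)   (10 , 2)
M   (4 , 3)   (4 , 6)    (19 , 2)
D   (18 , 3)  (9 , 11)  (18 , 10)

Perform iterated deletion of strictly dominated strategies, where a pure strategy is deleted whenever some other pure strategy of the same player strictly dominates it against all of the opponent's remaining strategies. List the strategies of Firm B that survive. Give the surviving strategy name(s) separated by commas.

L, C

Firm B's strategy R is strictly dominated by C (U: 10>2, M: 6>2, D: 11>10) and is removed.
Firm A's strategy M is strictly dominated by U (L: 11>4, C: 9>4) and is removed.
Among the remaining strategies, none is strictly dominated by another pure strategy of the same player, so the elimination stops.
Surviving strategies — Firm A: {U, D}; Firm B: {L, C}.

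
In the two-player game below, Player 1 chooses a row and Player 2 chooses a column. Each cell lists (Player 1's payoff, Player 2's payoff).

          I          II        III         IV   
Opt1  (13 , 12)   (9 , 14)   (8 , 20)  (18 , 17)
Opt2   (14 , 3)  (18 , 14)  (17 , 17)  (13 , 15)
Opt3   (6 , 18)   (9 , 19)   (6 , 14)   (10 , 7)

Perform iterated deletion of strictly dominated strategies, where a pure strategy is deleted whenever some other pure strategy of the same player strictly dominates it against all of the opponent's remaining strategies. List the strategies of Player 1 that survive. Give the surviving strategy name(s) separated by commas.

Player 1's strategy Opt3 is strictly dominated by Opt2 (I: 14>6, II: 18>9, III: 17>6, IV: 13>10) and is removed.
Player 2's strategy I is strictly dominated by II (Opt1: 14>12, Opt2: 14>3) and is removed.
Column II is eliminated: III beats it against every remaining row (Opt1: 20>14, Opt2: 17>14).
For Player 2, III strictly dominates IV on the remaining rows (Opt1: 20>17, Opt2: 17>15); eliminate IV.
Player 1's strategy Opt1 is strictly dominated by Opt2 (III: 17>8) and is removed.
Among the remaining strategies, none is strictly dominated by another pure strategy of the same player, so the elimination stops.
Surviving strategies — Player 1: {Opt2}; Player 2: {III}.

Opt2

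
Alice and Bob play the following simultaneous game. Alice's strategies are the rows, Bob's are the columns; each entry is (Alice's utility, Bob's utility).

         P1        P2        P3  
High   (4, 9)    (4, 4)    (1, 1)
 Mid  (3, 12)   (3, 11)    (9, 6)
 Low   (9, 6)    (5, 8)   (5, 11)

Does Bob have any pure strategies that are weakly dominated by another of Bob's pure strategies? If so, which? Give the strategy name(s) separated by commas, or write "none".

none

Nothing dominates P1: P2 at High (9>4); P3 at High (9>1).
Nothing dominates P2: P1 at Low (8>6); P3 at High (4>1).
P3 is not dominated — it holds its own against P1 at Low (11>6); P2 at Low (11>8).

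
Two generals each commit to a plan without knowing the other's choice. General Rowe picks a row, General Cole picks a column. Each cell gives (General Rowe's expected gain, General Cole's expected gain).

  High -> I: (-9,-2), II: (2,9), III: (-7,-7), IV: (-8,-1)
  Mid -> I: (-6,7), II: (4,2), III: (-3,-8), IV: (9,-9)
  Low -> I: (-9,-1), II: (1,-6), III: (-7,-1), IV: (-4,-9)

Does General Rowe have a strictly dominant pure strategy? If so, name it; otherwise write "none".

Mid vs High: I: -6>-9, II: 4>2, III: -3>-7, IV: 9>-8.
Mid vs Low: I: -6>-9, II: 4>1, III: -3>-7, IV: 9>-4.
Mid strictly beats every other strategy against every opponent action, so it is strictly dominant.

Mid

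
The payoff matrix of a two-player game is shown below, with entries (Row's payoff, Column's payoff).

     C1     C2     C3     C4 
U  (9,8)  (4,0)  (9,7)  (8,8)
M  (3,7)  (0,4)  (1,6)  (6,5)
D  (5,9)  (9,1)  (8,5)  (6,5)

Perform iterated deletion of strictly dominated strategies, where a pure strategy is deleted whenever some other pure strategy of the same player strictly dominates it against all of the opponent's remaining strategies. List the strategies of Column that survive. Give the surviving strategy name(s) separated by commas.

C1, C4

Row's strategy M is strictly dominated by U (C1: 9>3, C2: 4>0, C3: 9>1, C4: 8>6) and is removed.
Column's strategy C2 is strictly dominated by C1 (U: 8>0, D: 9>1) and is removed.
Row's strategy D is strictly dominated by U (C1: 9>5, C3: 9>8, C4: 8>6) and is removed.
For Column, C1 strictly dominates C3 on the remaining rows (U: 8>7); eliminate C3.
Among the remaining strategies, none is strictly dominated by another pure strategy of the same player, so the elimination stops.
Surviving strategies — Row: {U}; Column: {C1, C4}.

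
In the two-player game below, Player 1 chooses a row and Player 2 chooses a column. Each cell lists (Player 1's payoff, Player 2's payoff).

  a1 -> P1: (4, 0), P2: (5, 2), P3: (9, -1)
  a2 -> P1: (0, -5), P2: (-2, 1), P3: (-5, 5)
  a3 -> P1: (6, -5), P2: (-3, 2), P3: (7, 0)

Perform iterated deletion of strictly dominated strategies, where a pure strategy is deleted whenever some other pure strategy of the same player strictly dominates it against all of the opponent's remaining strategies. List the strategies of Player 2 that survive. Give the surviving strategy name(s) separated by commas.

Row a2 is eliminated: a1 beats it against every remaining column (P1: 4>0, P2: 5>-2, P3: 9>-5).
Column P1 is eliminated: P2 beats it against every remaining row (a1: 2>0, a3: 2>-5).
For Player 1, a1 strictly dominates a3 on the remaining columns (P2: 5>-3, P3: 9>7); eliminate a3.
Column P3 is eliminated: P2 beats it against every remaining row (a1: 2>-1).
Among the remaining strategies, none is strictly dominated by another pure strategy of the same player, so the elimination stops.
Surviving strategies — Player 1: {a1}; Player 2: {P2}.

P2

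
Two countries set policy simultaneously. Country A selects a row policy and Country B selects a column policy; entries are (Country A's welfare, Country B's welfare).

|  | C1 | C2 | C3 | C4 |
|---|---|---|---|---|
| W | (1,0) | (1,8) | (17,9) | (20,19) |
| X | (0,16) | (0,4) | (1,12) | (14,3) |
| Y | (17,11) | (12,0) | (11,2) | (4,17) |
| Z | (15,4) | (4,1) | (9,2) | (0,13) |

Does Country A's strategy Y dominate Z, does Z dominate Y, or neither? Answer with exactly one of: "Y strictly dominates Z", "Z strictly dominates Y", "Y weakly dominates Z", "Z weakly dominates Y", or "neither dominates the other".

Compare Y to Z across each choice by Country B: C1: 17>15, C2: 12>4, C3: 11>9, C4: 4>0.
Y gives a strictly higher payoff against each choice by Country B, so Y strictly dominates Z.

Y strictly dominates Z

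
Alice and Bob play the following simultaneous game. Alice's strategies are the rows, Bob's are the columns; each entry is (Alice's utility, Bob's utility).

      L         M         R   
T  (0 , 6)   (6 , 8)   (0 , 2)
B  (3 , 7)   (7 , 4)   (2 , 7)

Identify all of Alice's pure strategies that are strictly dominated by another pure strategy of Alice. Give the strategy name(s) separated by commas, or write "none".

T

T is strictly dominated by B (L: 3>0, M: 7>6, R: 2>0).
B: no other strategy beats it everywhere (T at L (3>0)).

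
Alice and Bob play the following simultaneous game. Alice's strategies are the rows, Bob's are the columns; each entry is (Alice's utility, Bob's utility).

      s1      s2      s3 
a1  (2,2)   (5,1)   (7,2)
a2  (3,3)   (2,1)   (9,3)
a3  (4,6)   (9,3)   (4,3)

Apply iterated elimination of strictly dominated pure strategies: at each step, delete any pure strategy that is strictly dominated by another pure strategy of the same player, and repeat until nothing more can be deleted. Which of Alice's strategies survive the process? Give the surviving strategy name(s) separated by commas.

Column s2 is eliminated: s1 beats it against every remaining row (a1: 2>1, a2: 3>1, a3: 6>3).
For Alice, a2 strictly dominates a1 on the remaining columns (s1: 3>2, s3: 9>7); eliminate a1.
Among the remaining strategies, none is strictly dominated by another pure strategy of the same player, so the elimination stops.
Surviving strategies — Alice: {a2, a3}; Bob: {s1, s3}.

a2, a3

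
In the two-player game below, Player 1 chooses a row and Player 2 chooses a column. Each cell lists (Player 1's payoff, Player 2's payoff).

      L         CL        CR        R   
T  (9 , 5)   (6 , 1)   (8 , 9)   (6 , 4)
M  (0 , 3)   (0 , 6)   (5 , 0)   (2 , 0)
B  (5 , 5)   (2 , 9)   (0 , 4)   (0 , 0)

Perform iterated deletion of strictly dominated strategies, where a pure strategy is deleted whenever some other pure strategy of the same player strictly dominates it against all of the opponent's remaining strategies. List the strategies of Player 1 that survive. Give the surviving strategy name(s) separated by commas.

T

Player 1's strategy M is strictly dominated by T (L: 9>0, CL: 6>0, CR: 8>5, R: 6>2) and is removed.
Player 1's strategy B is strictly dominated by T (L: 9>5, CL: 6>2, CR: 8>0, R: 6>0) and is removed.
For Player 2, CR strictly dominates L on the remaining rows (T: 9>5); eliminate L.
Column CL is eliminated: CR beats it against every remaining row (T: 9>1).
For Player 2, CR strictly dominates R on the remaining rows (T: 9>4); eliminate R.
Among the remaining strategies, none is strictly dominated by another pure strategy of the same player, so the elimination stops.
Surviving strategies — Player 1: {T}; Player 2: {CR}.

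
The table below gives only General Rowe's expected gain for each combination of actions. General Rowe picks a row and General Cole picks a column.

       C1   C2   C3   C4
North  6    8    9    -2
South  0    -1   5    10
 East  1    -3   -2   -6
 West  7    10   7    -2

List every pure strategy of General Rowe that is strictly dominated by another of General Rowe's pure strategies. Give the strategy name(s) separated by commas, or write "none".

North: no other strategy beats it everywhere (South at C1 (6>0); East at C1 (6>1); West at C3 (9>7)).
South is not dominated — it holds its own against North at C4 (10>-2); East at C2 (-1>-3); West at C4 (10>-2).
East: dominated, since North does at least as well everywhere (C1: 6>1, C2: 8>-3, C3: 9>-2, C4: -2>-6).
West is not dominated — it holds its own against North at C1 (7>6); South at C1 (7>0); East at C1 (7>1).

East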